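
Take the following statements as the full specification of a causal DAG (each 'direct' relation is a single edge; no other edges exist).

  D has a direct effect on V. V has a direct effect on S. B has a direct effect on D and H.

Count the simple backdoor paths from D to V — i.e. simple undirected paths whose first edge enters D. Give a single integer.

0

A backdoor path from D to V is any simple undirected path whose first edge points into D (i.e. leaves D via a parent).
Parents of D: {B}.
No simple path from any parent of D reaches V without revisiting D, so there are no backdoor paths.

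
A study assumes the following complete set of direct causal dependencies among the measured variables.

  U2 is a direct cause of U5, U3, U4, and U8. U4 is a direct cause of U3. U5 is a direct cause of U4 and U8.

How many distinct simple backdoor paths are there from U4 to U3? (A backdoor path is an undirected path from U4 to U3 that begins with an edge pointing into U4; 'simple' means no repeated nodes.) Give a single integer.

3

A backdoor path from U4 to U3 is any simple undirected path whose first edge points into U4 (i.e. leaves U4 via a parent).
Parents of U4: {U2, U5}.
Enumerating:
  P1: U4 <- U2 -> U3
  P2: U4 <- U5 <- U2 -> U3
  P3: U4 <- U5 -> U8 <- U2 -> U3
That exhausts the simple backdoor paths. Count: 3.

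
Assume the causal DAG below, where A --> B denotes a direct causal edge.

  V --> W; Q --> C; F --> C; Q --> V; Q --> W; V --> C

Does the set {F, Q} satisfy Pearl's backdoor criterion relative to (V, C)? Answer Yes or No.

Yes

Backdoor paths from V to C (paths whose first edge points into V):
  P1: V <- Q -> C
Condition 1 (no descendant of V in the set): holds — descendants of V are {C, W}; none are in {F, Q}.
Condition 2 (every backdoor path blocked by {F, Q}):
  P1: blocked at fork node Q ∈ conditioning set.
{F, Q} satisfies the backdoor criterion.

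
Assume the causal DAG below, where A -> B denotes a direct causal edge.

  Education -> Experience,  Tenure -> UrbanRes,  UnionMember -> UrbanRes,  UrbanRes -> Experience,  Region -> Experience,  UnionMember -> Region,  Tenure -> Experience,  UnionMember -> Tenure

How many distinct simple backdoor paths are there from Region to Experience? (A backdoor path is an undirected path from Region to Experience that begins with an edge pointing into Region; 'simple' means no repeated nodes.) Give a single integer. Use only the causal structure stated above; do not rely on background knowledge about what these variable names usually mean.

A backdoor path from Region to Experience is any simple undirected path whose first edge points into Region (i.e. leaves Region via a parent).
Parents of Region: {UnionMember}.
Enumerating:
  P1: Region <- UnionMember -> Tenure -> UrbanRes -> Experience
  P2: Region <- UnionMember -> Tenure -> Experience
  P3: Region <- UnionMember -> UrbanRes <- Tenure -> Experience
  P4: Region <- UnionMember -> UrbanRes -> Experience
That exhausts the simple backdoor paths. Count: 4.

4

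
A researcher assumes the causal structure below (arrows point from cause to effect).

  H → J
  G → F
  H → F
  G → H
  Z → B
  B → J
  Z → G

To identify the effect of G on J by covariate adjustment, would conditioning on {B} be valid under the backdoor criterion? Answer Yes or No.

Backdoor paths from G to J (paths whose first edge points into G):
  P1: G <- Z -> B -> J
Condition 1 (no descendant of G in the set): holds — descendants of G are {F, H, J}; none are in {B}.
Condition 2 (every backdoor path blocked by {B}):
  P1: blocked at chain node B ∈ conditioning set.
{B} satisfies the backdoor criterion.

Yes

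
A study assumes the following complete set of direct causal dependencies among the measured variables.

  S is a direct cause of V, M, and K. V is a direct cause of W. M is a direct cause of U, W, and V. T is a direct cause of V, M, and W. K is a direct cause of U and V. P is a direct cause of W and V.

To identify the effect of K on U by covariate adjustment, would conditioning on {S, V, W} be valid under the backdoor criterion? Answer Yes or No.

No

Backdoor paths from K to U (paths whose first edge points into K):
  P1: K <- S -> M -> U
  P2: K <- S -> V <- T -> M -> U
  P3: K <- S -> V <- T -> W <- M -> U
  P4: K <- S -> V <- M -> U
  P5: K <- S -> V <- P -> W <- T -> M -> U
  P6: K <- S -> V <- P -> W <- M -> U
  P7: K <- S -> V -> W <- T -> M -> U
  P8: K <- S -> V -> W <- M -> U
Condition 1 (no descendant of K in the set): FAILS — V and W are descendants of K.
Condition 2 (every backdoor path blocked by {S, V, W}):
  P1: blocked at fork node S ∈ conditioning set.
  P2: blocked at fork node S ∈ conditioning set.
  P3: blocked at fork node S ∈ conditioning set.
  P4: blocked at fork node S ∈ conditioning set.
  P5: blocked at fork node S ∈ conditioning set.
  P6: blocked at fork node S ∈ conditioning set.
  P7: blocked at fork node S ∈ conditioning set.
  P8: blocked at fork node S ∈ conditioning set.
{S, V, W} does not satisfy the backdoor criterion.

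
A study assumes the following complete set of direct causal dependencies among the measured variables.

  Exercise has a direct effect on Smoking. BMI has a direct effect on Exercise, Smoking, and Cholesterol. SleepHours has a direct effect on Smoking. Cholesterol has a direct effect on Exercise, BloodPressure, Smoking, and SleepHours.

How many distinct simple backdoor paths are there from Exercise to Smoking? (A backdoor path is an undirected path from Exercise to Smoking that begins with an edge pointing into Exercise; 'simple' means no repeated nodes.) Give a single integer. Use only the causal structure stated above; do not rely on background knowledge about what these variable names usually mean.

A backdoor path from Exercise to Smoking is any simple undirected path whose first edge points into Exercise (i.e. leaves Exercise via a parent).
Parents of Exercise: {BMI, Cholesterol}.
Enumerating:
  P1: Exercise <- BMI -> Cholesterol -> SleepHours -> Smoking
  P2: Exercise <- BMI -> Cholesterol -> Smoking
  P3: Exercise <- BMI -> Smoking
  P4: Exercise <- Cholesterol <- BMI -> Smoking
  P5: Exercise <- Cholesterol -> SleepHours -> Smoking
  P6: Exercise <- Cholesterol -> Smoking
That exhausts the simple backdoor paths. Count: 6.

6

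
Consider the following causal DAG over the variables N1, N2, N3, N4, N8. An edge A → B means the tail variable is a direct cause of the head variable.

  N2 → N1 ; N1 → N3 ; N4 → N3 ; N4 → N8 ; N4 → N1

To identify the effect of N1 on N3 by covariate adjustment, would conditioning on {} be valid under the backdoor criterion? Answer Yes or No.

Backdoor paths from N1 to N3 (paths whose first edge points into N1):
  P1: N1 <- N4 -> N3
Condition 1 (no descendant of N1 in the set): holds — descendants of N1 are {N3}; none are in {}.
Condition 2 (every backdoor path blocked by {}):
  P1: open — no interior node is in the conditioning set.
{} does not satisfy the backdoor criterion.

No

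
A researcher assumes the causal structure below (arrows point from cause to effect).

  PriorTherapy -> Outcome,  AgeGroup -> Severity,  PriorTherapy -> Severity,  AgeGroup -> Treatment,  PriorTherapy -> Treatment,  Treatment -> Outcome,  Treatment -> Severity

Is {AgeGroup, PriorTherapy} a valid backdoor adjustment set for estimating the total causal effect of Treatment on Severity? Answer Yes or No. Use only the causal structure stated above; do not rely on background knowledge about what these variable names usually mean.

Backdoor paths from Treatment to Severity (paths whose first edge points into Treatment):
  P1: Treatment <- AgeGroup -> Severity
  P2: Treatment <- PriorTherapy -> Severity
Condition 1 (no descendant of Treatment in the set): holds — descendants of Treatment are {Outcome, Severity}; none are in {AgeGroup, PriorTherapy}.
Condition 2 (every backdoor path blocked by {AgeGroup, PriorTherapy}):
  P1: blocked at fork node AgeGroup ∈ conditioning set.
  P2: blocked at fork node PriorTherapy ∈ conditioning set.
{AgeGroup, PriorTherapy} satisfies the backdoor criterion.

Yes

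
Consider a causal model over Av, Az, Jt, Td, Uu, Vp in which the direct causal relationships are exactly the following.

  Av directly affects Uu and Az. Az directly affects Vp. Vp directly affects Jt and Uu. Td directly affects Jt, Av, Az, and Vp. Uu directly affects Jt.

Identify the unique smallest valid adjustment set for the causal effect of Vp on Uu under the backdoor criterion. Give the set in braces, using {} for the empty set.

Variables eligible for adjustment (non-descendants of Vp, excluding Vp and Uu): {Av, Az, Td}.
Backdoor paths from Vp to Uu:
  P1: Vp <- Td -> Av -> Uu
  P2: Vp <- Td -> Az <- Av -> Uu
  P3: Vp <- Td -> Jt <- Uu
  P4: Vp <- Az <- Td -> Av -> Uu
  P5: Vp <- Az <- Td -> Jt <- Uu
  P6: Vp <- Az <- Av <- Td -> Jt <- Uu
  P7: Vp <- Az <- Av -> Uu
The empty set is not sufficient: P1 (Vp <- Td -> Av -> Uu) has no collider blocking it and no conditioned non-collider, so it is open.
Try {Av}:
  P1: blocked at chain node Av ∈ conditioning set.
  P2: blocked at collider Az (neither it nor any descendant is in the conditioning set).
  P3: blocked at collider Jt (neither it nor any descendant is in the conditioning set).
  P4: blocked at chain node Av ∈ conditioning set.
  P5: blocked at collider Jt (neither it nor any descendant is in the conditioning set).
  P6: blocked at chain node Av ∈ conditioning set.
  P7: blocked at fork node Av ∈ conditioning set.
{Av} contains no descendant of Vp and blocks every backdoor path.
No other singleton works — e.g. {Td} leaves P7 open — so {Av} is the unique smallest valid adjustment set.

{Av}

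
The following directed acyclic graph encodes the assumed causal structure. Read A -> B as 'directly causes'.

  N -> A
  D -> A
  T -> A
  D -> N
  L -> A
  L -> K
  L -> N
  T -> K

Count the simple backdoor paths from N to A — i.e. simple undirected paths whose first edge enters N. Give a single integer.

A backdoor path from N to A is any simple undirected path whose first edge points into N (i.e. leaves N via a parent).
Parents of N: {D, L}.
Enumerating:
  P1: N <- L -> A
  P2: N <- L -> K <- T -> A
  P3: N <- D -> A
That exhausts the simple backdoor paths. Count: 3.

3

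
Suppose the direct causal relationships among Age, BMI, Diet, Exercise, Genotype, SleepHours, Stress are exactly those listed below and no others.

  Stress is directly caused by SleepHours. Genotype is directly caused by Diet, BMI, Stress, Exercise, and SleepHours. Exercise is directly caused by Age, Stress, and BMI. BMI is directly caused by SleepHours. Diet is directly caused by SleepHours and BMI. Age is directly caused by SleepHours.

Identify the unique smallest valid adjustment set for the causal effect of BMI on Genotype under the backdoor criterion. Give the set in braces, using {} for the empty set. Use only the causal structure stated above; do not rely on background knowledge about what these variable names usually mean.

Variables eligible for adjustment (non-descendants of BMI, excluding BMI and Genotype): {Age, SleepHours, Stress}.
Backdoor paths from BMI to Genotype:
  P1: BMI <- SleepHours -> Stress -> Exercise -> Genotype
  P2: BMI <- SleepHours -> Stress -> Genotype
  P3: BMI <- SleepHours -> Diet -> Genotype
  P4: BMI <- SleepHours -> Age -> Exercise <- Stress -> Genotype
  P5: BMI <- SleepHours -> Age -> Exercise -> Genotype
  P6: BMI <- SleepHours -> Genotype
The empty set is not sufficient: P1 (BMI <- SleepHours -> Stress -> Exercise -> Genotype) has no collider blocking it and no conditioned non-collider, so it is open.
Try {SleepHours}:
  P1: blocked at fork node SleepHours ∈ conditioning set.
  P2: blocked at fork node SleepHours ∈ conditioning set.
  P3: blocked at fork node SleepHours ∈ conditioning set.
  P4: blocked at fork node SleepHours ∈ conditioning set.
  P5: blocked at fork node SleepHours ∈ conditioning set.
  P6: blocked at fork node SleepHours ∈ conditioning set.
{SleepHours} contains no descendant of BMI and blocks every backdoor path.
No other singleton works — e.g. {Stress} leaves P3 open — so {SleepHours} is the unique smallest valid adjustment set.

{SleepHours}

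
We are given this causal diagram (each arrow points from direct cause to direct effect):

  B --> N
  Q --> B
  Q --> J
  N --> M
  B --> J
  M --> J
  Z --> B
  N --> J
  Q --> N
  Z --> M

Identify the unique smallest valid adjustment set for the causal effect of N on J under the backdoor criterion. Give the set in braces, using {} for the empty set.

{B, Q}

Variables eligible for adjustment (non-descendants of N, excluding N and J): {B, Q, Z}.
Backdoor paths from N to J:
  P1: N <- Q -> B <- Z -> M -> J
  P2: N <- Q -> B -> J
  P3: N <- Q -> J
  P4: N <- B <- Z -> M -> J
  P5: N <- B <- Q -> J
  P6: N <- B -> J
The empty set is not sufficient: P2 (N <- Q -> B -> J) has no collider blocking it and no conditioned non-collider, so it is open.
Try {B, Q}:
  P1: blocked at fork node Q ∈ conditioning set.
  P2: blocked at fork node Q ∈ conditioning set.
  P3: blocked at fork node Q ∈ conditioning set.
  P4: blocked at chain node B ∈ conditioning set.
  P5: blocked at chain node B ∈ conditioning set.
  P6: blocked at fork node B ∈ conditioning set.
{B, Q} contains no descendant of N and blocks every backdoor path.
Every element of {B, Q} is needed (dropping B leaves P4 open; dropping Q leaves P1 open), so no proper subset is valid.
Among all size-2 subsets of the eligible variables, only {B, Q} blocks every backdoor path, so it is the unique smallest valid adjustment set.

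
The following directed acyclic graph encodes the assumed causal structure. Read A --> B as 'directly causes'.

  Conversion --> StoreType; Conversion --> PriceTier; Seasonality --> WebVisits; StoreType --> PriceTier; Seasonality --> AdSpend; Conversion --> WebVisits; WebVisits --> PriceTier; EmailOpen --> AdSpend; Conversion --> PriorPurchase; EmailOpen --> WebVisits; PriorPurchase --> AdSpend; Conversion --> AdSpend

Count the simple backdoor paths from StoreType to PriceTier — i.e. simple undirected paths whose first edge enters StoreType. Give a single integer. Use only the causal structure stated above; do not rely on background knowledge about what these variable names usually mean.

6

A backdoor path from StoreType to PriceTier is any simple undirected path whose first edge points into StoreType (i.e. leaves StoreType via a parent).
Parents of StoreType: {Conversion}.
Enumerating:
  P1: StoreType <- Conversion -> PriorPurchase -> AdSpend <- Seasonality -> WebVisits -> PriceTier
  P2: StoreType <- Conversion -> PriorPurchase -> AdSpend <- EmailOpen -> WebVisits -> PriceTier
  P3: StoreType <- Conversion -> AdSpend <- Seasonality -> WebVisits -> PriceTier
  P4: StoreType <- Conversion -> AdSpend <- EmailOpen -> WebVisits -> PriceTier
  P5: StoreType <- Conversion -> WebVisits -> PriceTier
  P6: StoreType <- Conversion -> PriceTier
That exhausts the simple backdoor paths. Count: 6.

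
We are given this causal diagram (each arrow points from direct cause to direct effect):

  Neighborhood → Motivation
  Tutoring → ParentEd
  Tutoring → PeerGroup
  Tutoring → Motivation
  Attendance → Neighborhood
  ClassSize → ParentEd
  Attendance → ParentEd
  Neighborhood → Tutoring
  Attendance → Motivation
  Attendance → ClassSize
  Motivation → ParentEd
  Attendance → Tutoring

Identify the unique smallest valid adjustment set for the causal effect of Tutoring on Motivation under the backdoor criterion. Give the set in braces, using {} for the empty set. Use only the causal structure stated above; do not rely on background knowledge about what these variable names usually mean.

{Attendance, Neighborhood}

Variables eligible for adjustment (non-descendants of Tutoring, excluding Tutoring and Motivation): {Attendance, ClassSize, Neighborhood}.
Backdoor paths from Tutoring to Motivation:
  P1: Tutoring <- Attendance -> Neighborhood -> Motivation
  P2: Tutoring <- Attendance -> ClassSize -> ParentEd <- Motivation
  P3: Tutoring <- Attendance -> Motivation
  P4: Tutoring <- Attendance -> ParentEd <- Motivation
  P5: Tutoring <- Neighborhood <- Attendance -> ClassSize -> ParentEd <- Motivation
  P6: Tutoring <- Neighborhood <- Attendance -> Motivation
  P7: Tutoring <- Neighborhood <- Attendance -> ParentEd <- Motivation
  P8: Tutoring <- Neighborhood -> Motivation
The empty set is not sufficient: P1 (Tutoring <- Attendance -> Neighborhood -> Motivation) has no collider blocking it and no conditioned non-collider, so it is open.
Try {Attendance, Neighborhood}:
  P1: blocked at fork node Attendance ∈ conditioning set.
  P2: blocked at fork node Attendance ∈ conditioning set.
  P3: blocked at fork node Attendance ∈ conditioning set.
  P4: blocked at fork node Attendance ∈ conditioning set.
  P5: blocked at chain node Neighborhood ∈ conditioning set.
  P6: blocked at chain node Neighborhood ∈ conditioning set.
  P7: blocked at chain node Neighborhood ∈ conditioning set.
  P8: blocked at fork node Neighborhood ∈ conditioning set.
{Attendance, Neighborhood} contains no descendant of Tutoring and blocks every backdoor path.
Every element of {Attendance, Neighborhood} is needed (dropping Attendance leaves P3 open; dropping Neighborhood leaves P8 open), so no proper subset is valid.
Among all size-2 subsets of the eligible variables, only {Attendance, Neighborhood} blocks every backdoor path, so it is the unique smallest valid adjustment set.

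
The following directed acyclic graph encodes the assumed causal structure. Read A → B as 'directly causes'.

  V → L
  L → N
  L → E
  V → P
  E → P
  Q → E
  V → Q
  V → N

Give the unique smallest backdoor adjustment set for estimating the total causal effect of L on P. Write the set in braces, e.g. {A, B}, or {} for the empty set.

Variables eligible for adjustment (non-descendants of L, excluding L and P): {Q, V}.
Backdoor paths from L to P:
  P1: L <- V -> Q -> E -> P
  P2: L <- V -> P
The empty set is not sufficient: P1 (L <- V -> Q -> E -> P) has no collider blocking it and no conditioned non-collider, so it is open.
Try {V}:
  P1: blocked at fork node V ∈ conditioning set.
  P2: blocked at fork node V ∈ conditioning set.
{V} contains no descendant of L and blocks every backdoor path.
No other singleton works — e.g. {Q} leaves P2 open — so {V} is the unique smallest valid adjustment set.

{V}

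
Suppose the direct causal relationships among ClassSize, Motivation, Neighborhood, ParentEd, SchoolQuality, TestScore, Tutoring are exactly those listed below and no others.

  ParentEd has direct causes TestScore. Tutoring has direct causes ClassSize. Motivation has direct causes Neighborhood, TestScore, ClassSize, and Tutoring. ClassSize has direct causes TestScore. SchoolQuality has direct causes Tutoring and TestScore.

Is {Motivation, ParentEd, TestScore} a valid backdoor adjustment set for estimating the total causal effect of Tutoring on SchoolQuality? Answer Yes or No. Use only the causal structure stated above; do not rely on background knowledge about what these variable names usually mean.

Backdoor paths from Tutoring to SchoolQuality (paths whose first edge points into Tutoring):
  P1: Tutoring <- ClassSize <- TestScore -> SchoolQuality
  P2: Tutoring <- ClassSize -> Motivation <- TestScore -> SchoolQuality
Condition 1 (no descendant of Tutoring in the set): FAILS — Motivation is a descendant of Tutoring.
Condition 2 (every backdoor path blocked by {Motivation, ParentEd, TestScore}):
  P1: blocked at fork node TestScore ∈ conditioning set.
  P2: blocked at fork node TestScore ∈ conditioning set.
{Motivation, ParentEd, TestScore} does not satisfy the backdoor criterion.

No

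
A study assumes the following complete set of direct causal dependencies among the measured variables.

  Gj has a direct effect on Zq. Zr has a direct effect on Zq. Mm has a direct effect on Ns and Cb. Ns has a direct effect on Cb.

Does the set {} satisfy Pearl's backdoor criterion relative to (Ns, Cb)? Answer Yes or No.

No

Backdoor paths from Ns to Cb (paths whose first edge points into Ns):
  P1: Ns <- Mm -> Cb
Condition 1 (no descendant of Ns in the set): holds — descendants of Ns are {Cb}; none are in {}.
Condition 2 (every backdoor path blocked by {}):
  P1: open — no interior node is in the conditioning set.
{} does not satisfy the backdoor criterion.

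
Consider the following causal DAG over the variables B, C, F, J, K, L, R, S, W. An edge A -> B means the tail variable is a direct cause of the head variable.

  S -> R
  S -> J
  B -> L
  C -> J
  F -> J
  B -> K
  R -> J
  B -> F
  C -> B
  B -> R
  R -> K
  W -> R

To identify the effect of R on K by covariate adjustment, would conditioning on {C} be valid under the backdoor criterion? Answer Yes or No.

Backdoor paths from R to K (paths whose first edge points into R):
  P1: R <- S -> J <- C -> B -> K
  P2: R <- S -> J <- F <- B -> K
  P3: R <- B -> K
Condition 1 (no descendant of R in the set): holds — descendants of R are {J, K}; none are in {C}.
Condition 2 (every backdoor path blocked by {C}):
  P1: blocked at collider J (neither it nor any descendant is in the conditioning set).
  P2: blocked at collider J (neither it nor any descendant is in the conditioning set).
  P3: open — no interior node is in the conditioning set.
{C} does not satisfy the backdoor criterion.

No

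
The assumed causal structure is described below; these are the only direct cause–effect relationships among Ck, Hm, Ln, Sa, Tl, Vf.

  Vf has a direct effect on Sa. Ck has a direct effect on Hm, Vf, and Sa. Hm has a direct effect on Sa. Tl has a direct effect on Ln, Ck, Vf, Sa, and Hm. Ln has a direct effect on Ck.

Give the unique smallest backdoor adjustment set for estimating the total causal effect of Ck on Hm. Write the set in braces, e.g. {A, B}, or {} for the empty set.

Variables eligible for adjustment (non-descendants of Ck, excluding Ck and Hm): {Ln, Tl}.
Backdoor paths from Ck to Hm:
  P1: Ck <- Tl -> Vf -> Sa <- Hm
  P2: Ck <- Tl -> Hm
  P3: Ck <- Tl -> Sa <- Hm
  P4: Ck <- Ln <- Tl -> Vf -> Sa <- Hm
  P5: Ck <- Ln <- Tl -> Hm
  P6: Ck <- Ln <- Tl -> Sa <- Hm
The empty set is not sufficient: P2 (Ck <- Tl -> Hm) has no collider blocking it and no conditioned non-collider, so it is open.
Try {Tl}:
  P1: blocked at fork node Tl ∈ conditioning set.
  P2: blocked at fork node Tl ∈ conditioning set.
  P3: blocked at fork node Tl ∈ conditioning set.
  P4: blocked at fork node Tl ∈ conditioning set.
  P5: blocked at fork node Tl ∈ conditioning set.
  P6: blocked at fork node Tl ∈ conditioning set.
{Tl} contains no descendant of Ck and blocks every backdoor path.
No other singleton works — e.g. {Ln} leaves P2 open — so {Tl} is the unique smallest valid adjustment set.

{Tl}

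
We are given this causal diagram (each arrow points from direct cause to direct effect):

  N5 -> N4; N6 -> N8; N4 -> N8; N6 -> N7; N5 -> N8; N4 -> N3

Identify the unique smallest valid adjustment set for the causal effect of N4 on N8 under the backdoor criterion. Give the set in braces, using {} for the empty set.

Variables eligible for adjustment (non-descendants of N4, excluding N4 and N8): {N5, N6, N7}.
Backdoor paths from N4 to N8:
  P1: N4 <- N5 -> N8
The empty set is not sufficient: P1 (N4 <- N5 -> N8) has no collider blocking it and no conditioned non-collider, so it is open.
Try {N5}:
  P1: blocked at fork node N5 ∈ conditioning set.
{N5} contains no descendant of N4 and blocks every backdoor path.
No other singleton works — e.g. {N6} leaves P1 open — so {N5} is the unique smallest valid adjustment set.

{N5}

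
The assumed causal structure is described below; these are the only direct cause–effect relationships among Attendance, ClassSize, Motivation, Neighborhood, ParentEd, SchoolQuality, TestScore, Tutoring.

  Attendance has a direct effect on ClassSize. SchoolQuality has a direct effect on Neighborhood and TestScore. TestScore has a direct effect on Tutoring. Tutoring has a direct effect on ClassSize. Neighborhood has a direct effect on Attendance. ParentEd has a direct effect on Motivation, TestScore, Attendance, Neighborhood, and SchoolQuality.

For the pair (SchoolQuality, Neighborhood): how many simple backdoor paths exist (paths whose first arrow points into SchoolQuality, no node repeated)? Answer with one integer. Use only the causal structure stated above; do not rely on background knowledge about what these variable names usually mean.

A backdoor path from SchoolQuality to Neighborhood is any simple undirected path whose first edge points into SchoolQuality (i.e. leaves SchoolQuality via a parent).
Parents of SchoolQuality: {ParentEd}.
Enumerating:
  P1: SchoolQuality <- ParentEd -> Neighborhood
  P2: SchoolQuality <- ParentEd -> TestScore -> Tutoring -> ClassSize <- Attendance <- Neighborhood
  P3: SchoolQuality <- ParentEd -> Attendance <- Neighborhood
That exhausts the simple backdoor paths. Count: 3.

3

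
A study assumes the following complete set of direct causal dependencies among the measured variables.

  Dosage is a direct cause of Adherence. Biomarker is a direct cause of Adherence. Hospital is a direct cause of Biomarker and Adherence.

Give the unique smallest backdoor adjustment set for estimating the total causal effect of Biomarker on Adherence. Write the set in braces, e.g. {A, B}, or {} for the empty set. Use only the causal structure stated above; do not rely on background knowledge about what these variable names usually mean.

Variables eligible for adjustment (non-descendants of Biomarker, excluding Biomarker and Adherence): {Dosage, Hospital}.
Backdoor paths from Biomarker to Adherence:
  P1: Biomarker <- Hospital -> Adherence
The empty set is not sufficient: P1 (Biomarker <- Hospital -> Adherence) has no collider blocking it and no conditioned non-collider, so it is open.
Try {Hospital}:
  P1: blocked at fork node Hospital ∈ conditioning set.
{Hospital} contains no descendant of Biomarker and blocks every backdoor path.
No other singleton works — e.g. {Dosage} leaves P1 open — so {Hospital} is the unique smallest valid adjustment set.

{Hospital}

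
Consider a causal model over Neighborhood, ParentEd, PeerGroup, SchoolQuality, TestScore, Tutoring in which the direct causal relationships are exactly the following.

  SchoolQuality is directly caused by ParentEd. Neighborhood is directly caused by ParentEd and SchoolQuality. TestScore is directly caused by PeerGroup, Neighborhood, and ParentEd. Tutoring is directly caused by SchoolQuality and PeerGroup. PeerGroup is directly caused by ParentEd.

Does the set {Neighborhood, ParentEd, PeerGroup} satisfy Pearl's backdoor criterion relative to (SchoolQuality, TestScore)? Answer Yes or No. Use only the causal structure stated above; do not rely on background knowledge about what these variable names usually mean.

Backdoor paths from SchoolQuality to TestScore (paths whose first edge points into SchoolQuality):
  P1: SchoolQuality <- ParentEd -> PeerGroup -> TestScore
  P2: SchoolQuality <- ParentEd -> Neighborhood -> TestScore
  P3: SchoolQuality <- ParentEd -> TestScore
Condition 1 (no descendant of SchoolQuality in the set): FAILS — Neighborhood is a descendant of SchoolQuality.
Condition 2 (every backdoor path blocked by {Neighborhood, ParentEd, PeerGroup}):
  P1: blocked at fork node ParentEd ∈ conditioning set.
  P2: blocked at fork node ParentEd ∈ conditioning set.
  P3: blocked at fork node ParentEd ∈ conditioning set.
{Neighborhood, ParentEd, PeerGroup} does not satisfy the backdoor criterion.

No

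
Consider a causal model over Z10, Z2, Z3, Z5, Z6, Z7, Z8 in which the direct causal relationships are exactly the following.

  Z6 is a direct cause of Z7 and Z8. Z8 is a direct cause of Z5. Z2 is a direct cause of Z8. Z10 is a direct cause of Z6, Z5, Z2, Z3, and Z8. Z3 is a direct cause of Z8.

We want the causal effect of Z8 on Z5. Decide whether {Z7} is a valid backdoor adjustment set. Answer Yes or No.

No

Backdoor paths from Z8 to Z5 (paths whose first edge points into Z8):
  P1: Z8 <- Z10 -> Z5
  P2: Z8 <- Z6 <- Z10 -> Z5
  P3: Z8 <- Z2 <- Z10 -> Z5
  P4: Z8 <- Z3 <- Z10 -> Z5
Condition 1 (no descendant of Z8 in the set): holds — descendants of Z8 are {Z5}; none are in {Z7}.
Condition 2 (every backdoor path blocked by {Z7}):
  P1: open — no interior node is in the conditioning set.
  P2: open — no interior node is in the conditioning set.
  P3: open — no interior node is in the conditioning set.
  P4: open — no interior node is in the conditioning set.
{Z7} does not satisfy the backdoor criterion.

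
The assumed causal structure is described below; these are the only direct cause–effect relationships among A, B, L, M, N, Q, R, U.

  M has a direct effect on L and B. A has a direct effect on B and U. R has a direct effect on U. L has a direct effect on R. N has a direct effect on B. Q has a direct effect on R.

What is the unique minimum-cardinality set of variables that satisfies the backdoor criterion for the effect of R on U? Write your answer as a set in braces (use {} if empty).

{}

Variables eligible for adjustment (non-descendants of R, excluding R and U): {A, B, L, M, N, Q}.
Backdoor paths from R to U:
  P1: R <- L <- M -> B <- A -> U
Each backdoor path contains an unconditioned collider, so every path is already blocked with the empty conditioning set:
  P1: blocked at collider B (neither it nor any descendant is in the conditioning set).
The empty set is therefore the unique smallest valid set.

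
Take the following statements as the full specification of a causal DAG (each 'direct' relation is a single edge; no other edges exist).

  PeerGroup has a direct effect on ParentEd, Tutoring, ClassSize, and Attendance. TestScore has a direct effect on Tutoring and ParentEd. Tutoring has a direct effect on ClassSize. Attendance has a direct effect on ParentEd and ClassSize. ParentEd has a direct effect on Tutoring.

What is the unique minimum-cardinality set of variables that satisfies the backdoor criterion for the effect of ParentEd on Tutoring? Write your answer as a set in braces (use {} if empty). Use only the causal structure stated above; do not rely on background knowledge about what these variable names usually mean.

{PeerGroup, TestScore}

Variables eligible for adjustment (non-descendants of ParentEd, excluding ParentEd and Tutoring): {Attendance, PeerGroup, TestScore}.
Backdoor paths from ParentEd to Tutoring:
  P1: ParentEd <- PeerGroup -> Attendance -> ClassSize <- Tutoring
  P2: ParentEd <- PeerGroup -> Tutoring
  P3: ParentEd <- PeerGroup -> ClassSize <- Tutoring
  P4: ParentEd <- Attendance <- PeerGroup -> Tutoring
  P5: ParentEd <- Attendance <- PeerGroup -> ClassSize <- Tutoring
  P6: ParentEd <- Attendance -> ClassSize <- PeerGroup -> Tutoring
  P7: ParentEd <- Attendance -> ClassSize <- Tutoring
  P8: ParentEd <- TestScore -> Tutoring
The empty set is not sufficient: P2 (ParentEd <- PeerGroup -> Tutoring) has no collider blocking it and no conditioned non-collider, so it is open.
Try {PeerGroup, TestScore}:
  P1: blocked at fork node PeerGroup ∈ conditioning set.
  P2: blocked at fork node PeerGroup ∈ conditioning set.
  P3: blocked at fork node PeerGroup ∈ conditioning set.
  P4: blocked at fork node PeerGroup ∈ conditioning set.
  P5: blocked at fork node PeerGroup ∈ conditioning set.
  P6: blocked at collider ClassSize (neither it nor any descendant is in the conditioning set).
  P7: blocked at collider ClassSize (neither it nor any descendant is in the conditioning set).
  P8: blocked at fork node TestScore ∈ conditioning set.
{PeerGroup, TestScore} contains no descendant of ParentEd and blocks every backdoor path.
Every element of {PeerGroup, TestScore} is needed (dropping PeerGroup leaves P2 open; dropping TestScore leaves P8 open), so no proper subset is valid.
Among all size-2 subsets of the eligible variables, only {PeerGroup, TestScore} blocks every backdoor path, so it is the unique smallest valid adjustment set.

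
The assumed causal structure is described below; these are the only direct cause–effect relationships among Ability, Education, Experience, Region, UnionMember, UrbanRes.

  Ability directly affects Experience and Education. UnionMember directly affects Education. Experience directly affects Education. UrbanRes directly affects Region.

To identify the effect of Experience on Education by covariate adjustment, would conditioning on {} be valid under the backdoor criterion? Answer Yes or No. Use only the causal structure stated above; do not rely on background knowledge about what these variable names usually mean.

No

Backdoor paths from Experience to Education (paths whose first edge points into Experience):
  P1: Experience <- Ability -> Education
Condition 1 (no descendant of Experience in the set): holds — descendants of Experience are {Education}; none are in {}.
Condition 2 (every backdoor path blocked by {}):
  P1: open — no interior node is in the conditioning set.
{} does not satisfy the backdoor criterion.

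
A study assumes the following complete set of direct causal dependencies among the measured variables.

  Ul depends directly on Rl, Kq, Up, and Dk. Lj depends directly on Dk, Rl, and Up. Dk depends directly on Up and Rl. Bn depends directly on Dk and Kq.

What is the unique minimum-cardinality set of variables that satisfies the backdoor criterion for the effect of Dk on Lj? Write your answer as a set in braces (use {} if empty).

{Rl, Up}

Variables eligible for adjustment (non-descendants of Dk, excluding Dk and Lj): {Kq, Rl, Up}.
Backdoor paths from Dk to Lj:
  P1: Dk <- Rl -> Lj
  P2: Dk <- Rl -> Ul <- Up -> Lj
  P3: Dk <- Up -> Lj
  P4: Dk <- Up -> Ul <- Rl -> Lj
The empty set is not sufficient: P1 (Dk <- Rl -> Lj) has no collider blocking it and no conditioned non-collider, so it is open.
Try {Rl, Up}:
  P1: blocked at fork node Rl ∈ conditioning set.
  P2: blocked at fork node Rl ∈ conditioning set.
  P3: blocked at fork node Up ∈ conditioning set.
  P4: blocked at fork node Up ∈ conditioning set.
{Rl, Up} contains no descendant of Dk and blocks every backdoor path.
Every element of {Rl, Up} is needed (dropping Rl leaves P1 open; dropping Up leaves P3 open), so no proper subset is valid.
Among all size-2 subsets of the eligible variables, only {Rl, Up} blocks every backdoor path, so it is the unique smallest valid adjustment set.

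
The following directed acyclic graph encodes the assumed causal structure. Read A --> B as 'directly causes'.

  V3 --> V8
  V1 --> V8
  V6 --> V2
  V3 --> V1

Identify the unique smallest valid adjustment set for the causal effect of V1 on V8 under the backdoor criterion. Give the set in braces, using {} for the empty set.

Variables eligible for adjustment (non-descendants of V1, excluding V1 and V8): {V2, V3, V6}.
Backdoor paths from V1 to V8:
  P1: V1 <- V3 -> V8
The empty set is not sufficient: P1 (V1 <- V3 -> V8) has no collider blocking it and no conditioned non-collider, so it is open.
Try {V3}:
  P1: blocked at fork node V3 ∈ conditioning set.
{V3} contains no descendant of V1 and blocks every backdoor path.
No other singleton works — e.g. {V6} leaves P1 open — so {V3} is the unique smallest valid adjustment set.

{V3}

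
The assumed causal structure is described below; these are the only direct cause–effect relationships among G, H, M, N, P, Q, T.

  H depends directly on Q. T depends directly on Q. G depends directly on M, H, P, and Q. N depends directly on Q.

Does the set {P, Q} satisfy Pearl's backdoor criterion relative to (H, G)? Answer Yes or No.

Yes

Backdoor paths from H to G (paths whose first edge points into H):
  P1: H <- Q -> G
Condition 1 (no descendant of H in the set): holds — descendants of H are {G}; none are in {P, Q}.
Condition 2 (every backdoor path blocked by {P, Q}):
  P1: blocked at fork node Q ∈ conditioning set.
{P, Q} satisfies the backdoor criterion.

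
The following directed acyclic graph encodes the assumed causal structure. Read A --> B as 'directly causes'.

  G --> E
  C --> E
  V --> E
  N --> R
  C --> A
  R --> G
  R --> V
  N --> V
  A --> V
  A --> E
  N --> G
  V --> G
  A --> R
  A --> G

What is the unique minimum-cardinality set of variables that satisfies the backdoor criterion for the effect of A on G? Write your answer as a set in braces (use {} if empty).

{}

Variables eligible for adjustment (non-descendants of A, excluding A and G): {C, N}.
Backdoor paths from A to G:
  P1: A <- C -> E <- V <- N -> R -> G
  P2: A <- C -> E <- V <- N -> G
  P3: A <- C -> E <- V <- R <- N -> G
  P4: A <- C -> E <- V <- R -> G
  P5: A <- C -> E <- V -> G
  P6: A <- C -> E <- G
Each backdoor path contains an unconditioned collider, so every path is already blocked with the empty conditioning set:
  P1: blocked at collider E (neither it nor any descendant is in the conditioning set).
  P2: blocked at collider E (neither it nor any descendant is in the conditioning set).
  P3: blocked at collider E (neither it nor any descendant is in the conditioning set).
  P4: blocked at collider E (neither it nor any descendant is in the conditioning set).
  P5: blocked at collider E (neither it nor any descendant is in the conditioning set).
  P6: blocked at collider E (neither it nor any descendant is in the conditioning set).
The empty set is therefore the unique smallest valid set.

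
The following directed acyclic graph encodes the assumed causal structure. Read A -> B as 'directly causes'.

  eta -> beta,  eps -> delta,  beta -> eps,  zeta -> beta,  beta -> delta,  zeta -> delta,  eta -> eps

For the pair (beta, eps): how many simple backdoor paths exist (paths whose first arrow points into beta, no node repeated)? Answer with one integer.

2

A backdoor path from beta to eps is any simple undirected path whose first edge points into beta (i.e. leaves beta via a parent).
Parents of beta: {eta, zeta}.
Enumerating:
  P1: beta <- eta -> eps
  P2: beta <- zeta -> delta <- eps
That exhausts the simple backdoor paths. Count: 2.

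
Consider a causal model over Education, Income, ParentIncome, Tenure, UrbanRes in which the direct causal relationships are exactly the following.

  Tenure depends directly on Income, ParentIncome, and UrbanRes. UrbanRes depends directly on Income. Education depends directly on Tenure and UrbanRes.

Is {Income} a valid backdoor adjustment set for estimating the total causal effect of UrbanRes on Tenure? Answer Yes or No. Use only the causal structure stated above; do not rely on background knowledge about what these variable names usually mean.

Backdoor paths from UrbanRes to Tenure (paths whose first edge points into UrbanRes):
  P1: UrbanRes <- Income -> Tenure
Condition 1 (no descendant of UrbanRes in the set): holds — descendants of UrbanRes are {Education, Tenure}; none are in {Income}.
Condition 2 (every backdoor path blocked by {Income}):
  P1: blocked at fork node Income ∈ conditioning set.
{Income} satisfies the backdoor criterion.

Yes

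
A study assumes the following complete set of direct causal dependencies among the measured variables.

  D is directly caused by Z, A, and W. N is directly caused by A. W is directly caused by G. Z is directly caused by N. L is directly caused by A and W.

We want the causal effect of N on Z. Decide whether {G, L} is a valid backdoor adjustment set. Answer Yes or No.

Backdoor paths from N to Z (paths whose first edge points into N):
  P1: N <- A -> D <- Z
  P2: N <- A -> L <- W -> D <- Z
Condition 1 (no descendant of N in the set): holds — descendants of N are {D, Z}; none are in {G, L}.
Condition 2 (every backdoor path blocked by {G, L}):
  P1: blocked at collider D (neither it nor any descendant is in the conditioning set).
  P2: blocked at collider D (neither it nor any descendant is in the conditioning set).
{G, L} satisfies the backdoor criterion.

Yes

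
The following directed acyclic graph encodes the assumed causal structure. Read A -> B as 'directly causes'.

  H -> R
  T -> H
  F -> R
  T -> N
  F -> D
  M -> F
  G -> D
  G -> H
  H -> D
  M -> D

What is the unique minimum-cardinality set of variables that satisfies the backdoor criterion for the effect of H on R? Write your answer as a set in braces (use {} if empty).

{}

Variables eligible for adjustment (non-descendants of H, excluding H and R): {F, G, M, N, T}.
Backdoor paths from H to R:
  P1: H <- G -> D <- M -> F -> R
  P2: H <- G -> D <- F -> R
Each backdoor path contains an unconditioned collider, so every path is already blocked with the empty conditioning set:
  P1: blocked at collider D (neither it nor any descendant is in the conditioning set).
  P2: blocked at collider D (neither it nor any descendant is in the conditioning set).
The empty set is therefore the unique smallest valid set.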